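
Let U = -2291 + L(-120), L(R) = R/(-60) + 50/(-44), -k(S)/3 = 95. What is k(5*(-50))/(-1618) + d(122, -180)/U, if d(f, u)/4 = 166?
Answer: -9276589/81519694 ≈ -0.11380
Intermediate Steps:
k(S) = -285 (k(S) = -3*95 = -285)
L(R) = -25/22 - R/60 (L(R) = R*(-1/60) + 50*(-1/44) = -R/60 - 25/22 = -25/22 - R/60)
d(f, u) = 664 (d(f, u) = 4*166 = 664)
U = -50383/22 (U = -2291 + (-25/22 - 1/60*(-120)) = -2291 + (-25/22 + 2) = -2291 + 19/22 = -50383/22 ≈ -2290.1)
k(5*(-50))/(-1618) + d(122, -180)/U = -285/(-1618) + 664/(-50383/22) = -285*(-1/1618) + 664*(-22/50383) = 285/1618 - 14608/50383 = -9276589/81519694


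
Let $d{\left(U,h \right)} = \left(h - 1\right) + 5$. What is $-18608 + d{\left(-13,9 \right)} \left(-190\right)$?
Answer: $-21078$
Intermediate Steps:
$d{\left(U,h \right)} = 4 + h$ ($d{\left(U,h \right)} = \left(-1 + h\right) + 5 = 4 + h$)
$-18608 + d{\left(-13,9 \right)} \left(-190\right) = -18608 + \left(4 + 9\right) \left(-190\right) = -18608 + 13 \left(-190\right) = -18608 - 2470 = -21078$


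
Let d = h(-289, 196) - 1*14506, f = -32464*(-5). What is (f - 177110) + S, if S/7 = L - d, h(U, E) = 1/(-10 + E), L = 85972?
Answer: 128071409/186 ≈ 6.8856e+5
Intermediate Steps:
f = 162320
d = -2698115/186 (d = 1/(-10 + 196) - 1*14506 = 1/186 - 14506 = -2698115/186 ≈ -14506.)
S = 130822349/186 (S = 7*(85972 - 1*(-2698115/186)) = 7*(85972 + 2698115/186) = 7*(18688907/186) = 130822349/186 ≈ 7.0335e+5)
(f - 177110) + S = (162320 - 177110) + 130822349/186 = -14790 + 130822349/186 = 128071409/186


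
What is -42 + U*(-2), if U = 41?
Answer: -124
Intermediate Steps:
-42 + U*(-2) = -42 + 41*(-2) = -42 - 82 = -124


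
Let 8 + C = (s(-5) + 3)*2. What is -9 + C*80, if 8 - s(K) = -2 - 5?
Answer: 2231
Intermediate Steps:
s(K) = 15 (s(K) = 8 - (-2 - 5) = 8 - 1*(-7) = 8 + 7 = 15)
C = 28 (C = -8 + (15 + 3)*2 = -8 + 18*2 = -8 + 36 = 28)
-9 + C*80 = -9 + 28*80 = -9 + 2240 = 2231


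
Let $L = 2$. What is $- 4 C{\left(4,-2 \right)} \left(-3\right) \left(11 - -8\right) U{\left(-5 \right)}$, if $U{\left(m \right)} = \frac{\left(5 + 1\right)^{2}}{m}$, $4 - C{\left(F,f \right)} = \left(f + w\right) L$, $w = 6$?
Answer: $\frac{32832}{5} \approx 6566.4$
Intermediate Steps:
$C{\left(F,f \right)} = -8 - 2 f$ ($C{\left(F,f \right)} = 4 - \left(f + 6\right) 2 = 4 - \left(6 + f\right) 2 = 4 - \left(12 + 2 f\right) = -8 - 2 f$)
$U{\left(m \right)} = \frac{36}{m}$ ($U{\left(m \right)} = \frac{6^{2}}{m} = \frac{36}{m}$)
$- 4 C{\left(4,-2 \right)} \left(-3\right) \left(11 - -8\right) U{\left(-5 \right)} = - 4 \left(-8 - -4\right) \left(-3\right) \left(11 - -8\right) \frac{36}{-5} = - 4 \left(-8 + 4\right) \left(-3\right) \left(11 + 8\right) 36 \left(- \frac{1}{5}\right) = \left(-4\right) \left(-4\right) \left(-3\right) 19 \left(- \frac{36}{5}\right) = 16 \left(-3\right) 19 \left(- \frac{36}{5}\right) = \left(-48\right) 19 \left(- \frac{36}{5}\right) = \left(-912\right) \left(- \frac{36}{5}\right) = \frac{32832}{5}$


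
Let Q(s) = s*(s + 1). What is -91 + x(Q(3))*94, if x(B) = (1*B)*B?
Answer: 13445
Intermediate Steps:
Q(s) = s*(1 + s)
x(B) = B**2 (x(B) = B*B = B**2)
-91 + x(Q(3))*94 = -91 + (3*(1 + 3))**2*94 = -91 + (3*4)**2*94 = -91 + 12**2*94 = -91 + 144*94 = -91 + 13536 = 13445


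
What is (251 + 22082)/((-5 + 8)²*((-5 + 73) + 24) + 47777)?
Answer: 22333/48605 ≈ 0.45948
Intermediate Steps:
(251 + 22082)/((-5 + 8)²*((-5 + 73) + 24) + 47777) = 22333/(3²*(68 + 24) + 47777) = 22333/(9*92 + 47777) = 22333/(828 + 47777) = 22333/48605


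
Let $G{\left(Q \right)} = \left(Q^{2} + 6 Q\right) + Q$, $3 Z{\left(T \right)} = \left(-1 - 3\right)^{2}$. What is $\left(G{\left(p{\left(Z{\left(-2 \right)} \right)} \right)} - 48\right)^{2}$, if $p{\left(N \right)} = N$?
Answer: $\frac{25600}{81} \approx 316.05$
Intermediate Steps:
$Z{\left(T \right)} = \frac{16}{3}$ ($Z{\left(T \right)} = \frac{\left(-1 - 3\right)^{2}}{3} = \frac{\left(-4\right)^{2}}{3} = \frac{1}{3} \cdot 16 = \frac{16}{3}$)
$G{\left(Q \right)} = Q^{2} + 7 Q$
$\left(G{\left(p{\left(Z{\left(-2 \right)} \right)} \right)} - 48\right)^{2} = \left(\frac{16 \left(7 + \frac{16}{3}\right)}{3} - 48\right)^{2} = \left(\frac{16}{3} \cdot \frac{37}{3} - 48\right)^{2} = \left(\frac{592}{9} - 48\right)^{2} = \left(\frac{160}{9}\right)^{2} = \frac{25600}{81}$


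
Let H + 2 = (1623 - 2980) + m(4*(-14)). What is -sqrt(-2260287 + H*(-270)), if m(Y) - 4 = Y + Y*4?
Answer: -3*I*sqrt(202093) ≈ -1348.6*I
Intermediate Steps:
m(Y) = 4 + 5*Y (m(Y) = 4 + (Y + Y*4) = 4 + (Y + 4*Y) = 4 + 5*Y)
H = -1635 (H = -2 + ((1623 - 2980) + (4 + 5*(4*(-14)))) = -2 + (-1357 + (4 + 5*(-56))) = -2 + (-1357 + (4 - 280)) = -2 + (-1357 - 276) = -2 - 1633 = -1635)
-sqrt(-2260287 + H*(-270)) = -sqrt(-2260287 - 1635*(-270)) = -sqrt(-2260287 + 441450) = -sqrt(-1818837) = -3*I*sqrt(202093)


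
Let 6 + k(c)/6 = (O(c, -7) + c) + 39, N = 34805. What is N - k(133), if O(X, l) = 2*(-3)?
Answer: 33845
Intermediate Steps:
O(X, l) = -6
k(c) = 162 + 6*c (k(c) = -36 + 6*((-6 + c) + 39) = -36 + 6*(33 + c) = -36 + (198 + 6*c) = 162 + 6*c)
N - k(133) = 34805 - (162 + 6*133) = 34805 - (162 + 798) = 34805 - 1*960 = 34805 - 960 = 33845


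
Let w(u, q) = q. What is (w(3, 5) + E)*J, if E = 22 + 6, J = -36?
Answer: -1188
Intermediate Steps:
E = 28
(w(3, 5) + E)*J = (5 + 28)*(-36) = 33*(-36) = -1188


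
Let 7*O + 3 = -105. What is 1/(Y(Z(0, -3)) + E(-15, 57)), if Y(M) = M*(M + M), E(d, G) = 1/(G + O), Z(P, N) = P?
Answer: 291/7 ≈ 41.571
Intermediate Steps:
O = -108/7 (O = -3/7 + (⅐)*(-105) = -3/7 - 15 = -108/7 ≈ -15.429)
E(d, G) = 1/(-108/7 + G) (E(d, G) = 1/(G - 108/7) = 1/(-108/7 + G))
Y(M) = 2*M² (Y(M) = M*(2*M) = 2*M²)
1/(Y(Z(0, -3)) + E(-15, 57)) = 1/(2*0² + 7/(-108 + 7*57)) = 1/(2*0 + 7/(-108 + 399)) = 1/(0 + 7/291) = 1/(7/291) = 291/7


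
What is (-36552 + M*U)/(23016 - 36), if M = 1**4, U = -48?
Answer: -610/383 ≈ -1.5927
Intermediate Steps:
M = 1
(-36552 + M*U)/(23016 - 36) = (-36552 + 1*(-48))/(23016 - 36) = (-36552 - 48)/22980 = -36600*1/22980 = -610/383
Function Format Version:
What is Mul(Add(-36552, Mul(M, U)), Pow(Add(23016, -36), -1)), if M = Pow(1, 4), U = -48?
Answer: Rational(-610, 383) ≈ -1.5927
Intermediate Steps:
M = 1
Mul(Add(-36552, Mul(M, U)), Pow(Add(23016, -36), -1)) = Mul(Add(-36552, Mul(1, -48)), Pow(Add(23016, -36), -1)) = Mul(Add(-36552, -48), Pow(22980, -1)) = Mul(-36600, Rational(1, 22980)) = Rational(-610, 383)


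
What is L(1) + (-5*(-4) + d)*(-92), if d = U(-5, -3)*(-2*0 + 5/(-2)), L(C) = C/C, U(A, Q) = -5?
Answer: -2989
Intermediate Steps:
L(C) = 1
d = 25/2 (d = -5*(-2*0 + 5/(-2)) = -5*(0 + 5*(-½)) = -5*(0 - 5/2) = -5*(-5/2) = 25/2 ≈ 12.500)
L(1) + (-5*(-4) + d)*(-92) = 1 + (-5*(-4) + 25/2)*(-92) = 1 + (20 + 25/2)*(-92) = 1 + (65/2)*(-92) = 1 - 2990 = -2989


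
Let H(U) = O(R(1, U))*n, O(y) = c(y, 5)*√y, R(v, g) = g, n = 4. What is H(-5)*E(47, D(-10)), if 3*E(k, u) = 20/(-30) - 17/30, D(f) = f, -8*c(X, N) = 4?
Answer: 37*I*√5/45 ≈ 1.8385*I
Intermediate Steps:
c(X, N) = -½ (c(X, N) = -⅛*4 = -½)
O(y) = -√y/2
E(k, u) = -37/90 (E(k, u) = (20/(-30) - 17/30)/3 = (20*(-1/30) - 17*1/30)/3 = (-⅔ - 17/30)/3 = (⅓)*(-37/30) = -37/90)
H(U) = -2*√U (H(U) = -√U/2*4 = -2*√U)
H(-5)*E(47, D(-10)) = -2*I*√5*(-37/90) = 37*I*√5/45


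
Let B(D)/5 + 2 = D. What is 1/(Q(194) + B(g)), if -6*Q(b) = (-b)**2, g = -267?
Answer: -3/22853 ≈ -0.00013127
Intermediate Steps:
Q(b) = -b**2/6
B(D) = -10 + 5*D
1/(Q(194) + B(g)) = 1/(-1/6*194**2 + (-10 + 5*(-267))) = 1/(-1/6*37636 + (-10 - 1335)) = 1/(-18818/3 - 1345) = 1/(-22853/3) = -3/22853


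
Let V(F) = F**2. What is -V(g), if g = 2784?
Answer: -7750656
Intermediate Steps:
-V(g) = -1*2784**2 = -1*7750656 = -7750656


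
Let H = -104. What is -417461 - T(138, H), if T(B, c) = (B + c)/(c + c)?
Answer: -43415927/104 ≈ -4.1746e+5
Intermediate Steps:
T(B, c) = (B + c)/(2*c) (T(B, c) = (B + c)/((2*c)) = (B + c)*(1/(2*c)) = (B + c)/(2*c))
-417461 - T(138, H) = -417461 - (138 - 104)/(2*(-104)) = -417461 - (-1)*34/(2*104) = -417461 - 1*(-17/104) = -417461 + 17/104 = -43415927/104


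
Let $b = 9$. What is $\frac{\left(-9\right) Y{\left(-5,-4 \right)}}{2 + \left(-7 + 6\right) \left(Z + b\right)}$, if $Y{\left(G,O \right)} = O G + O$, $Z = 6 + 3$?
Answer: $9$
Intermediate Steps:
$Z = 9$
$Y{\left(G,O \right)} = O + G O$ ($Y{\left(G,O \right)} = G O + O = O + G O$)
$\frac{\left(-9\right) Y{\left(-5,-4 \right)}}{2 + \left(-7 + 6\right) \left(Z + b\right)} = \frac{\left(-9\right) \left(- 4 \left(1 - 5\right)\right)}{2 + \left(-7 + 6\right) \left(9 + 9\right)} = \frac{\left(-9\right) \left(\left(-4\right) \left(-4\right)\right)}{2 - 18} = \frac{\left(-9\right) 16}{2 - 18} = - \frac{144}{-16} = \left(-144\right) \left(- \frac{1}{16}\right) = 9$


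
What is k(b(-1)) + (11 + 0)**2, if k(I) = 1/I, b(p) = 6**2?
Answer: 4357/36 ≈ 121.03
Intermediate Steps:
b(p) = 36
k(b(-1)) + (11 + 0)**2 = 1/36 + (11 + 0)**2 = 1/36 + 11**2 = 1/36 + 121 = 4357/36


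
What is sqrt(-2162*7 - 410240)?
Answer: I*sqrt(425374) ≈ 652.21*I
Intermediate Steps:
sqrt(-2162*7 - 410240) = sqrt(-15134 - 410240) = sqrt(-425374) = I*sqrt(425374)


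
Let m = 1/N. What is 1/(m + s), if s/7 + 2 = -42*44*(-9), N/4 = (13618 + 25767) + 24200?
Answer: 254340/29607719401 ≈ 8.5903e-6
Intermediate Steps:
N = 254340 (N = 4*((13618 + 25767) + 24200) = 4*(39385 + 24200) = 4*63585 = 254340)
m = 1/254340 ≈ 3.9317e-6
s = 116410 (s = -14 + 7*(-42*44*(-9)) = -14 + 7*(-1848*(-9)) = -14 + 7*16632 = -14 + 116424 = 116410)
1/(m + s) = 1/(1/254340 + 116410) = 1/(29607719401/254340) = 254340/29607719401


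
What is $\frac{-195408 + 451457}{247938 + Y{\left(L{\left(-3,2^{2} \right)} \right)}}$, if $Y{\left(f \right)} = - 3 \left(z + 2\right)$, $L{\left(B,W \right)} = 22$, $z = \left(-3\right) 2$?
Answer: $\frac{256049}{247950} \approx 1.0327$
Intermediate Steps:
$z = -6$
$Y{\left(f \right)} = 12$ ($Y{\left(f \right)} = - 3 \left(-6 + 2\right) = \left(-3\right) \left(-4\right) = 12$)
$\frac{-195408 + 451457}{247938 + Y{\left(L{\left(-3,2^{2} \right)} \right)}} = \frac{-195408 + 451457}{247938 + 12} = \frac{256049}{247950}$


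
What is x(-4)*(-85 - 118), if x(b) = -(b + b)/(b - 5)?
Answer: 1624/9 ≈ 180.44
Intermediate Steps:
x(b) = -2*b/(-5 + b)
x(-4)*(-85 - 118) = (-2*(-4)/(-5 - 4))*(-85 - 118) = -2*(-4)/(-9)*(-203) = -2*(-4)*(-1/9)*(-203) = -8/9*(-203) = 1624/9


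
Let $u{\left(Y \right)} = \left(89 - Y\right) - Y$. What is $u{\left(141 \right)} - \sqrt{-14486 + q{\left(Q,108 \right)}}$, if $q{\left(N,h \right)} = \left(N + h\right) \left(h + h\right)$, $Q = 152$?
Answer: $-193 - \sqrt{41674} \approx -397.14$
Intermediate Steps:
$u{\left(Y \right)} = 89 - 2 Y$
$q{\left(N,h \right)} = 2 h \left(N + h\right)$ ($q{\left(N,h \right)} = \left(N + h\right) 2 h = 2 h \left(N + h\right)$)
$u{\left(141 \right)} - \sqrt{-14486 + q{\left(Q,108 \right)}} = \left(89 - 282\right) - \sqrt{-14486 + 2 \cdot 108 \left(152 + 108\right)} = \left(89 - 282\right) - \sqrt{-14486 + 2 \cdot 108 \cdot 260} = -193 - \sqrt{-14486 + 56160} = -193 - \sqrt{41674}$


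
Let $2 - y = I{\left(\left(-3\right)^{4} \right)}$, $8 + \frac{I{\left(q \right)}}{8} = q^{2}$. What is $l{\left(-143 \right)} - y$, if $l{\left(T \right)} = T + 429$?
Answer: $52708$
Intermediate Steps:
$l{\left(T \right)} = 429 + T$
$I{\left(q \right)} = -64 + 8 q^{2}$
$y = -52422$ ($y = 2 - \left(-64 + 8 \left(\left(-3\right)^{4}\right)^{2}\right) = 2 - \left(-64 + 8 \cdot 81^{2}\right) = 2 - \left(-64 + 8 \cdot 6561\right) = 2 - \left(-64 + 52488\right) = 2 - 52424 = -52422$)
$l{\left(-143 \right)} - y = \left(429 - 143\right) - -52422 = 286 + 52422 = 52708$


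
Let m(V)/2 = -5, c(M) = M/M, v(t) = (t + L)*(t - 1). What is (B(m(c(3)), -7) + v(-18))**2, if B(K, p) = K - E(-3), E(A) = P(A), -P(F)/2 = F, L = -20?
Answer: 498436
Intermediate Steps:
v(t) = (-1 + t)*(-20 + t) (v(t) = (t - 20)*(t - 1) = (-20 + t)*(-1 + t) = (-1 + t)*(-20 + t))
P(F) = -2*F
c(M) = 1
E(A) = -2*A
m(V) = -10 (m(V) = 2*(-5) = -10)
B(K, p) = -6 + K (B(K, p) = K - (-2)*(-3) = K - 1*6 = K - 6 = -6 + K)
(B(m(c(3)), -7) + v(-18))**2 = ((-6 - 10) + (20 + (-18)**2 - 21*(-18)))**2 = (-16 + (20 + 324 + 378))**2 = (-16 + 722)**2 = 706**2 = 498436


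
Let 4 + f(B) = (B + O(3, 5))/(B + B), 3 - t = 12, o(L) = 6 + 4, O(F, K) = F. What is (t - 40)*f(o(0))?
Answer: 3283/20 ≈ 164.15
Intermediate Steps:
o(L) = 10
t = -9 (t = 3 - 1*12 = 3 - 12 = -9)
f(B) = -4 + (3 + B)/(2*B) (f(B) = -4 + (B + 3)/(B + B) = -4 + (3 + B)/((2*B)) = -4 + (3 + B)*(1/(2*B)) = -4 + (3 + B)/(2*B))
(t - 40)*f(o(0)) = (-9 - 40)*((1/2)*(3 - 7*10)/10) = -49*(3 - 70)/(2*10) = -49*(-67)/(2*10) = -49*(-67/20) = 3283/20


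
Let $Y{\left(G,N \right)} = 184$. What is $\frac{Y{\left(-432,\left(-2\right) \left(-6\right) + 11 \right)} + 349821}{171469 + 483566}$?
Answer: $\frac{70001}{131007} \approx 0.53433$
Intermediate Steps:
$\frac{Y{\left(-432,\left(-2\right) \left(-6\right) + 11 \right)} + 349821}{171469 + 483566} = \frac{184 + 349821}{171469 + 483566} = \frac{350005}{655035} = 350005 \cdot \frac{1}{655035} = \frac{70001}{131007}$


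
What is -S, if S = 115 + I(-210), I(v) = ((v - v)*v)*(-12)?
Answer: -115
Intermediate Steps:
I(v) = 0 (I(v) = (0*v)*(-12) = 0*(-12) = 0)
S = 115 (S = 115 + 0 = 115)
-S = -1*115 = -115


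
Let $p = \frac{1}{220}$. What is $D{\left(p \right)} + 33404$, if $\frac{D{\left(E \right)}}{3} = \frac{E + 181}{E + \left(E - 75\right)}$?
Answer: $\frac{550979729}{16498} \approx 33397.0$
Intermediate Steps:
$p = \frac{1}{220} \approx 0.0045455$
$D{\left(E \right)} = \frac{3 \left(181 + E\right)}{-75 + 2 E}$ ($D{\left(E \right)} = 3 \frac{E + 181}{E + \left(E - 75\right)} = 3 \frac{181 + E}{E + \left(-75 + E\right)} = 3 \frac{181 + E}{-75 + 2 E} = \frac{3 \left(181 + E\right)}{-75 + 2 E}$)
$D{\left(p \right)} + 33404 = \frac{3 \left(181 + \frac{1}{220}\right)}{-75 + 2 \cdot \frac{1}{220}} + 33404 = 3 \frac{1}{-75 + \frac{1}{110}} \cdot \frac{39821}{220} + 33404 = 3 \frac{1}{- \frac{8249}{110}} \cdot \frac{39821}{220} + 33404 = 3 \left(- \frac{110}{8249}\right) \frac{39821}{220} + 33404 = - \frac{119463}{16498} + 33404 = \frac{550979729}{16498}$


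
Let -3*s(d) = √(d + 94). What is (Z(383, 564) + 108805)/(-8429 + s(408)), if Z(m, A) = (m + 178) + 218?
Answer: -8313151824/639431867 + 328752*√502/639431867 ≈ -12.989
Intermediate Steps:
s(d) = -√(94 + d)/3 (s(d) = -√(d + 94)/3 = -√(94 + d)/3)
Z(m, A) = 396 + m (Z(m, A) = (178 + m) + 218 = 396 + m)
(Z(383, 564) + 108805)/(-8429 + s(408)) = ((396 + 383) + 108805)/(-8429 - √(94 + 408)/3) = (779 + 108805)/(-8429 - √502/3) = 109584/(-8429 - √502/3)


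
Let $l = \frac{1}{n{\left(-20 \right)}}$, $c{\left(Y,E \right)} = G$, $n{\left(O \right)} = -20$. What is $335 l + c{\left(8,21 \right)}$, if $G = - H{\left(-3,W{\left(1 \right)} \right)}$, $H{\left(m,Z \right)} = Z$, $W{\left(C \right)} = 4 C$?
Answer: $- \frac{83}{4} \approx -20.75$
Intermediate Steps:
$G = -4$ ($G = - 4 \cdot 1 = \left(-1\right) 4 = -4$)
$c{\left(Y,E \right)} = -4$
$l = - \frac{1}{20}$ ($l = \frac{1}{-20} = - \frac{1}{20} \approx -0.05$)
$335 l + c{\left(8,21 \right)} = 335 \left(- \frac{1}{20}\right) - 4 = - \frac{67}{4} - 4 = - \frac{83}{4}$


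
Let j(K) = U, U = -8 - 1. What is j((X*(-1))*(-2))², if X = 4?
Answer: 81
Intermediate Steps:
U = -9
j(K) = -9
j((X*(-1))*(-2))² = (-9)² = 81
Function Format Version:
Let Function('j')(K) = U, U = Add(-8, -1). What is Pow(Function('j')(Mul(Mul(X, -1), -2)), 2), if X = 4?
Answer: 81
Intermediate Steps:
U = -9
Function('j')(K) = -9
Pow(Function('j')(Mul(Mul(X, -1), -2)), 2) = Pow(-9, 2) = 81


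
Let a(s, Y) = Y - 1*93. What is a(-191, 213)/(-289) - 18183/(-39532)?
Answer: 511047/11424748 ≈ 0.044732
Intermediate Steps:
a(s, Y) = -93 + Y (a(s, Y) = Y - 93 = -93 + Y)
a(-191, 213)/(-289) - 18183/(-39532) = (-93 + 213)/(-289) - 18183/(-39532) = 120*(-1/289) - 18183*(-1/39532) = -120/289 + 18183/39532 = 511047/11424748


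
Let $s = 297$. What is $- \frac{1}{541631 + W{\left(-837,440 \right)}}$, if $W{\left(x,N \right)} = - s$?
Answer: $- \frac{1}{541334} \approx -1.8473 \cdot 10^{-6}$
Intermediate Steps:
$W{\left(x,N \right)} = -297$ ($W{\left(x,N \right)} = \left(-1\right) 297 = -297$)
$- \frac{1}{541631 + W{\left(-837,440 \right)}} = - \frac{1}{541631 - 297} = - \frac{1}{541334}$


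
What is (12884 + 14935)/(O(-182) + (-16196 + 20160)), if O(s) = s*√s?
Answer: 9189543/1811822 + 843843*I*√182/3623644 ≈ 5.072 + 3.1416*I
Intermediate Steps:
O(s) = s^(3/2)
(12884 + 14935)/(O(-182) + (-16196 + 20160)) = (12884 + 14935)/((-182)^(3/2) + (-16196 + 20160)) = 27819/(-182*I*√182 + 3964) = 27819/(3964 - 182*I*√182)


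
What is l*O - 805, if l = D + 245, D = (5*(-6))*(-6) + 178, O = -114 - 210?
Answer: -196177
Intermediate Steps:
O = -324
D = 358 (D = -30*(-6) + 178 = 180 + 178 = 358)
l = 603 (l = 358 + 245 = 603)
l*O - 805 = 603*(-324) - 805 = -195372 - 805 = -196177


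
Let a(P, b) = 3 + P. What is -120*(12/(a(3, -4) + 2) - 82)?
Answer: 9660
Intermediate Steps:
-120*(12/(a(3, -4) + 2) - 82) = -120*(12/((3 + 3) + 2) - 82) = -120*(12/(6 + 2) - 82) = -120*(12/8 - 82) = -120*((⅛)*12 - 82) = -120*(3/2 - 82) = -120*(-161/2) = 9660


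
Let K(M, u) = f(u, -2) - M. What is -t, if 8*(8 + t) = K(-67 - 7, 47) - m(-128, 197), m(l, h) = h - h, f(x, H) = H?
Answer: -1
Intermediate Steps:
m(l, h) = 0
K(M, u) = -2 - M
t = 1 (t = -8 + ((-2 - (-67 - 7)) - 1*0)/8 = -8 + ((-2 - 1*(-74)) + 0)/8 = -8 + ((-2 + 74) + 0)/8 = -8 + (72 + 0)/8 = -8 + (⅛)*72 = -8 + 9 = 1)
-t = -1*1 = -1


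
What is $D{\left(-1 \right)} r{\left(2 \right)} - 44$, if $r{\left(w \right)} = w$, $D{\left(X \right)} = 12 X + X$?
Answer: $-70$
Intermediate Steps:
$D{\left(X \right)} = 13 X$
$D{\left(-1 \right)} r{\left(2 \right)} - 44 = 13 \left(-1\right) 2 - 44 = \left(-13\right) 2 - 44 = -26 - 44 = -70$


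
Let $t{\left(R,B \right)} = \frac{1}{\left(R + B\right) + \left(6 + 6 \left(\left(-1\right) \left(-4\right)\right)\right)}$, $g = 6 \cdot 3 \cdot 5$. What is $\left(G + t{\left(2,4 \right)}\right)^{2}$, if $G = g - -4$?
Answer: $\frac{11458225}{1296} \approx 8841.2$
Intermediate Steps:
$g = 90$ ($g = 18 \cdot 5 = 90$)
$G = 94$ ($G = 90 - -4 = 90 + 4 = 94$)
$t{\left(R,B \right)} = \frac{1}{30 + B + R}$ ($t{\left(R,B \right)} = \frac{1}{\left(B + R\right) + \left(6 + 6 \cdot 4\right)} = \frac{1}{\left(B + R\right) + \left(6 + 24\right)} = \frac{1}{\left(B + R\right) + 30} = \frac{1}{30 + B + R}$)
$\left(G + t{\left(2,4 \right)}\right)^{2} = \left(94 + \frac{1}{30 + 4 + 2}\right)^{2} = \left(94 + \frac{1}{36}\right)^{2} = \left(\frac{3385}{36}\right)^{2} = \frac{11458225}{1296}$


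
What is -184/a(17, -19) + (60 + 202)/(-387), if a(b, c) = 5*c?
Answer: 46318/36765 ≈ 1.2598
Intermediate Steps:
-184/a(17, -19) + (60 + 202)/(-387) = -184/(5*(-19)) + (60 + 202)/(-387) = -184/(-95) + 262*(-1/387) = -184*(-1/95) - 262/387 = 184/95 - 262/387 = 46318/36765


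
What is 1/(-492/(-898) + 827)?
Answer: 449/371569 ≈ 0.0012084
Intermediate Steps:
1/(-492/(-898) + 827) = 1/(-492*(-1/898) + 827) = 1/(246/449 + 827) = 1/(371569/449) = 449/371569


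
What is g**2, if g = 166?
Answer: 27556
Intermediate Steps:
g**2 = 166**2 = 27556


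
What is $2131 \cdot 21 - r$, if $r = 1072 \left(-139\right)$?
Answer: $193759$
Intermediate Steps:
$r = -149008$
$2131 \cdot 21 - r = 2131 \cdot 21 - -149008 = 44751 + 149008 = 193759$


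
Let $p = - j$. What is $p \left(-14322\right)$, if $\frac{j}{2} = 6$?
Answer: $171864$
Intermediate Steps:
$j = 12$ ($j = 2 \cdot 6 = 12$)
$p = -12$ ($p = \left(-1\right) 12 = -12$)
$p \left(-14322\right) = \left(-12\right) \left(-14322\right) = 171864$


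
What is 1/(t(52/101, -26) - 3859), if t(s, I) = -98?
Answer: -1/3957 ≈ -0.00025272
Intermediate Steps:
1/(t(52/101, -26) - 3859) = 1/(-98 - 3859) = 1/(-3957) = -1/3957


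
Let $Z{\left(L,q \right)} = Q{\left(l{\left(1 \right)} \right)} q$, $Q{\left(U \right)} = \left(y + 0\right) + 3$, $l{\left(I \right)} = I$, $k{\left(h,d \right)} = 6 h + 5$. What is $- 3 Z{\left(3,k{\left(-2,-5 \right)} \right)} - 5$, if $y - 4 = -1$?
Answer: $121$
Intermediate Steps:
$y = 3$ ($y = 4 - 1 = 3$)
$k{\left(h,d \right)} = 5 + 6 h$
$Q{\left(U \right)} = 6$ ($Q{\left(U \right)} = \left(3 + 0\right) + 3 = 3 + 3 = 6$)
$Z{\left(L,q \right)} = 6 q$
$- 3 Z{\left(3,k{\left(-2,-5 \right)} \right)} - 5 = - 3 \cdot 6 \left(5 + 6 \left(-2\right)\right) - 5 = - 3 \cdot 6 \left(5 - 12\right) - 5 = - 3 \cdot 6 \left(-7\right) - 5 = \left(-3\right) \left(-42\right) - 5 = 126 - 5 = 121$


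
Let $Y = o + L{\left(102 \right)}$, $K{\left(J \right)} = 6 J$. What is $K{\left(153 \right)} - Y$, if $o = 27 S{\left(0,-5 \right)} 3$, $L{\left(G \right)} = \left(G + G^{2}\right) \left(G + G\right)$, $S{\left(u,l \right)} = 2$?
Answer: $-2142468$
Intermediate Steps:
$L{\left(G \right)} = 2 G \left(G + G^{2}\right)$ ($L{\left(G \right)} = \left(G + G^{2}\right) 2 G = 2 G \left(G + G^{2}\right)$)
$o = 162$ ($o = 27 \cdot 2 \cdot 3 = 54 \cdot 3 = 162$)
$Y = 2143386$ ($Y = 162 + 2 \cdot 102^{2} \left(1 + 102\right) = 162 + 2 \cdot 10404 \cdot 103 = 162 + 2143224 = 2143386$)
$K{\left(153 \right)} - Y = 6 \cdot 153 - 2143386 = 918 - 2143386 = -2142468$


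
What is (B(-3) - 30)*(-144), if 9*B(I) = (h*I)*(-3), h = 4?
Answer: 3744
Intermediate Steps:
B(I) = -4*I/3 (B(I) = ((4*I)*(-3))/9 = (-12*I)/9 = -4*I/3)
(B(-3) - 30)*(-144) = (-4/3*(-3) - 30)*(-144) = (4 - 30)*(-144) = -26*(-144) = 3744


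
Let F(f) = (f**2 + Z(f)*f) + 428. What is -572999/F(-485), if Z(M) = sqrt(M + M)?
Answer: -135028933347/55760504659 - 277904515*I*sqrt(970)/55760504659 ≈ -2.4216 - 0.15522*I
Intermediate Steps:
Z(M) = sqrt(2)*sqrt(M) (Z(M) = sqrt(2*M) = sqrt(2)*sqrt(M))
F(f) = 428 + f**2 + sqrt(2)*f**(3/2) (F(f) = (f**2 + (sqrt(2)*sqrt(f))*f) + 428 = (f**2 + sqrt(2)*f**(3/2)) + 428 = 428 + f**2 + sqrt(2)*f**(3/2))
-572999/F(-485) = -572999/(428 + (-485)**2 + sqrt(2)*(-485)**(3/2)) = -572999/(428 + 235225 + sqrt(2)*(-485*I*sqrt(485))) = -572999/(428 + 235225 - 485*I*sqrt(970)) = -572999/(235653 - 485*I*sqrt(970))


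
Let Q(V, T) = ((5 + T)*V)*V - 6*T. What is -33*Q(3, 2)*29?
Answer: -48807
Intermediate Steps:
Q(V, T) = -6*T + V²*(5 + T) (Q(V, T) = (V*(5 + T))*V - 6*T = V²*(5 + T) - 6*T = -6*T + V²*(5 + T))
-33*Q(3, 2)*29 = -33*(-6*2 + 5*3² + 2*3²)*29 = -33*(-12 + 5*9 + 2*9)*29 = -33*(-12 + 45 + 18)*29 = -33*51*29 = -1683*29 = -48807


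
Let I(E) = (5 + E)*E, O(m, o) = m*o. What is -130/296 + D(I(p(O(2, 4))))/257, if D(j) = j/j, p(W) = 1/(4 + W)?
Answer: -16557/38036 ≈ -0.43530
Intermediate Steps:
I(E) = E*(5 + E)
D(j) = 1
-130/296 + D(I(p(O(2, 4))))/257 = -130/296 + 1/257 = -130*1/296 + 1*(1/257) = -65/148 + 1/257 = -16557/38036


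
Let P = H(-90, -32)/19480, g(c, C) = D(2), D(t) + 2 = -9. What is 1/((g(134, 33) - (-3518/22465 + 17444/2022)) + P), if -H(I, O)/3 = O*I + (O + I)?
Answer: -44243200020/880229350507 ≈ -0.050263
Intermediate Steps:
D(t) = -11 (D(t) = -2 - 9 = -11)
H(I, O) = -3*I - 3*O - 3*I*O (H(I, O) = -3*(O*I + (O + I)) = -3*(I*O + (I + O)) = -3*(I + O + I*O) = -3*I - 3*O - 3*I*O)
g(c, C) = -11
P = -4137/9740 (P = (-3*(-90) - 3*(-32) - 3*(-90)*(-32))/19480 = (270 + 96 - 8640)*(1/19480) = -8274*1/19480 = -4137/9740 ≈ -0.42474)
1/((g(134, 33) - (-3518/22465 + 17444/2022)) + P) = 1/((-11 - (-3518/22465 + 17444/2022)) - 4137/9740) = 1/((-11 - (-3518*1/22465 + 17444*(1/2022))) - 4137/9740) = 1/((-11 - (-3518/22465 + 8722/1011)) - 4137/9740) = 1/((-11 - 1*192383032/22712115) - 4137/9740) = 1/((-11 - 192383032/22712115) - 4137/9740) = 1/(-442216297/22712115 - 4137/9740) = 1/(-880229350507/44243200020) = -44243200020/880229350507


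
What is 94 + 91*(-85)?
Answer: -7641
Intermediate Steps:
94 + 91*(-85) = 94 - 7735 = -7641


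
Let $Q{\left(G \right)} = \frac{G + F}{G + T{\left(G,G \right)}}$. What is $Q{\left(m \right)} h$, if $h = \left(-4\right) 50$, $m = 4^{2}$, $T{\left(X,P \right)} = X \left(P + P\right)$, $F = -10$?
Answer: $- \frac{25}{11} \approx -2.2727$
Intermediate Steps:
$T{\left(X,P \right)} = 2 P X$ ($T{\left(X,P \right)} = X 2 P = 2 P X$)
$m = 16$
$Q{\left(G \right)} = \frac{-10 + G}{G + 2 G^{2}}$ ($Q{\left(G \right)} = \frac{G - 10}{G + 2 G G} = \frac{-10 + G}{G + 2 G^{2}}$)
$h = -200$
$Q{\left(m \right)} h = \frac{-10 + 16}{16 \left(1 + 2 \cdot 16\right)} \left(-200\right) = \frac{1}{16} \frac{1}{1 + 32} \cdot 6 \left(-200\right) = \frac{1}{16} \cdot \frac{1}{33} \cdot 6 \left(-200\right) = \frac{1}{88} \left(-200\right) = - \frac{25}{11}$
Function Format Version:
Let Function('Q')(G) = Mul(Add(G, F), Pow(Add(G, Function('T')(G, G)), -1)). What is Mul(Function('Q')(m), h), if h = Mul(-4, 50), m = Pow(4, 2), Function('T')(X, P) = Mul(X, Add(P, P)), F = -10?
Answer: Rational(-25, 11) ≈ -2.2727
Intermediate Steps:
Function('T')(X, P) = Mul(2, P, X) (Function('T')(X, P) = Mul(X, Mul(2, P)) = Mul(2, P, X))
m = 16
Function('Q')(G) = Mul(Pow(Add(G, Mul(2, Pow(G, 2))), -1), Add(-10, G)) (Function('Q')(G) = Mul(Add(G, -10), Pow(Add(G, Mul(2, G, G)), -1)) = Mul(Add(-10, G), Pow(Add(G, Mul(2, Pow(G, 2))), -1)) = Mul(Pow(Add(G, Mul(2, Pow(G, 2))), -1), Add(-10, G)))
h = -200
Mul(Function('Q')(m), h) = Mul(Mul(Pow(16, -1), Pow(Add(1, Mul(2, 16)), -1), Add(-10, 16)), -200) = Mul(Mul(Rational(1, 16), Pow(Add(1, 32), -1), 6), -200) = Mul(Mul(Rational(1, 16), Pow(33, -1), 6), -200) = Mul(Mul(Rational(1, 16), Rational(1, 33), 6), -200) = Mul(Rational(1, 88), -200) = Rational(-25, 11)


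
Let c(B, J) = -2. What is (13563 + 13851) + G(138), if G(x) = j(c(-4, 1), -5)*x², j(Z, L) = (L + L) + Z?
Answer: -201114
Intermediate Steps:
j(Z, L) = Z + 2*L (j(Z, L) = 2*L + Z = Z + 2*L)
G(x) = -12*x² (G(x) = (-2 + 2*(-5))*x² = (-2 - 10)*x² = -12*x²)
(13563 + 13851) + G(138) = (13563 + 13851) - 12*138² = 27414 - 12*19044 = 27414 - 228528 = -201114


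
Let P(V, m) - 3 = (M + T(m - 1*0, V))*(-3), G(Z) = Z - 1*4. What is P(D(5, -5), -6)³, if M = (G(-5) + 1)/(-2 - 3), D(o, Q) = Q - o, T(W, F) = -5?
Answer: 287496/125 ≈ 2300.0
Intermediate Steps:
G(Z) = -4 + Z (G(Z) = Z - 4 = -4 + Z)
M = 8/5 (M = ((-4 - 5) + 1)/(-2 - 3) = (-9 + 1)/(-5) = -8*(-⅕) = 8/5 ≈ 1.6000)
P(V, m) = 66/5 (P(V, m) = 3 + (8/5 - 5)*(-3) = 3 - 17/5*(-3) = 3 + 51/5 = 66/5)
P(D(5, -5), -6)³ = (66/5)³ = 287496/125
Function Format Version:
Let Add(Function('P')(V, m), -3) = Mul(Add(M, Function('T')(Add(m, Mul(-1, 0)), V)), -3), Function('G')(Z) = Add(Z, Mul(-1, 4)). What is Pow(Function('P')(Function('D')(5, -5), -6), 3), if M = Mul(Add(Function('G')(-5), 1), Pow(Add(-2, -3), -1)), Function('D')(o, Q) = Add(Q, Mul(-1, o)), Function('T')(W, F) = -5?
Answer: Rational(287496, 125) ≈ 2300.0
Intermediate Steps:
Function('G')(Z) = Add(-4, Z) (Function('G')(Z) = Add(Z, -4) = Add(-4, Z))
M = Rational(8, 5) (M = Mul(Add(Add(-4, -5), 1), Pow(Add(-2, -3), -1)) = Mul(Add(-9, 1), Pow(-5, -1)) = Mul(-8, Rational(-1, 5)) = Rational(8, 5) ≈ 1.6000)
Function('P')(V, m) = Rational(66, 5) (Function('P')(V, m) = Add(3, Mul(Add(Rational(8, 5), -5), -3)) = Add(3, Mul(Rational(-17, 5), -3)) = Add(3, Rational(51, 5)) = Rational(66, 5))
Pow(Function('P')(Function('D')(5, -5), -6), 3) = Pow(Rational(66, 5), 3) = Rational(287496, 125)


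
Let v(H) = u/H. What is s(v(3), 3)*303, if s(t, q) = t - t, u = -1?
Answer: 0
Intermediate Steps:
v(H) = -1/H
s(t, q) = 0
s(v(3), 3)*303 = 0*303 = 0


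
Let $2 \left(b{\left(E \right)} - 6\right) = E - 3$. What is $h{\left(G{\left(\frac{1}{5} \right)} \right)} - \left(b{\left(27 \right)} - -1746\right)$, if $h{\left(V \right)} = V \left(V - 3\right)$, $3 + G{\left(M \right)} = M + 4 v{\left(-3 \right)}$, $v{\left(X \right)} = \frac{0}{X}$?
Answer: $- \frac{43694}{25} \approx -1747.8$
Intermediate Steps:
$v{\left(X \right)} = 0$
$G{\left(M \right)} = -3 + M$ ($G{\left(M \right)} = -3 + \left(M + 4 \cdot 0\right) = -3 + \left(M + 0\right) = -3 + M$)
$b{\left(E \right)} = \frac{9}{2} + \frac{E}{2}$ ($b{\left(E \right)} = 6 + \frac{E - 3}{2} = 6 + \frac{-3 + E}{2} = 6 + \left(- \frac{3}{2} + \frac{E}{2}\right) = \frac{9}{2} + \frac{E}{2}$)
$h{\left(V \right)} = V \left(-3 + V\right)$
$h{\left(G{\left(\frac{1}{5} \right)} \right)} - \left(b{\left(27 \right)} - -1746\right) = \left(-3 + \frac{1}{5}\right) \left(-3 - \left(3 - \frac{1}{5}\right)\right) - \left(\left(\frac{9}{2} + \frac{1}{2} \cdot 27\right) - -1746\right) = \left(-3 + \frac{1}{5}\right) \left(-3 + \left(-3 + \frac{1}{5}\right)\right) - \left(\left(\frac{9}{2} + \frac{27}{2}\right) + 1746\right) = - \frac{14 \left(-3 - \frac{14}{5}\right)}{5} - \left(18 + 1746\right) = \left(- \frac{14}{5}\right) \left(- \frac{29}{5}\right) - 1764 = \frac{406}{25} - 1764 = - \frac{43694}{25}$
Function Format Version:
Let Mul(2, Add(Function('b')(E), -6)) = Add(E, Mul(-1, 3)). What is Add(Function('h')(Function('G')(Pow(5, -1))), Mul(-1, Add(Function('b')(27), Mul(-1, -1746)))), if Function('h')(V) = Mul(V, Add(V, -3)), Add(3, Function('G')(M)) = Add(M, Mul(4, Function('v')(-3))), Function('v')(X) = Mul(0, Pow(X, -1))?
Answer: Rational(-43694, 25) ≈ -1747.8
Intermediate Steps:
Function('v')(X) = 0
Function('G')(M) = Add(-3, M) (Function('G')(M) = Add(-3, Add(M, Mul(4, 0))) = Add(-3, Add(M, 0)) = Add(-3, M))
Function('b')(E) = Add(Rational(9, 2), Mul(Rational(1, 2), E)) (Function('b')(E) = Add(6, Mul(Rational(1, 2), Add(E, Mul(-1, 3)))) = Add(6, Mul(Rational(1, 2), Add(E, -3))) = Add(6, Mul(Rational(1, 2), Add(-3, E))) = Add(6, Add(Rational(-3, 2), Mul(Rational(1, 2), E))) = Add(Rational(9, 2), Mul(Rational(1, 2), E)))
Function('h')(V) = Mul(V, Add(-3, V))
Add(Function('h')(Function('G')(Pow(5, -1))), Mul(-1, Add(Function('b')(27), Mul(-1, -1746)))) = Add(Mul(Add(-3, Pow(5, -1)), Add(-3, Add(-3, Pow(5, -1)))), Mul(-1, Add(Add(Rational(9, 2), Mul(Rational(1, 2), 27)), Mul(-1, -1746)))) = Add(Mul(Add(-3, Rational(1, 5)), Add(-3, Add(-3, Rational(1, 5)))), Mul(-1, Add(Add(Rational(9, 2), Rational(27, 2)), 1746))) = Add(Mul(Rational(-14, 5), Add(-3, Rational(-14, 5))), Mul(-1, Add(18, 1746))) = Add(Mul(Rational(-14, 5), Rational(-29, 5)), Mul(-1, 1764)) = Add(Rational(406, 25), -1764) = Rational(-43694, 25)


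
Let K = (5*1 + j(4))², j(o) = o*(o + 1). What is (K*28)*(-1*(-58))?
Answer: 1015000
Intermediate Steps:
j(o) = o*(1 + o)
K = 625 (K = (5*1 + 4*(1 + 4))² = (5 + 4*5)² = (5 + 20)² = 25² = 625)
(K*28)*(-1*(-58)) = (625*28)*(-1*(-58)) = 17500*58 = 1015000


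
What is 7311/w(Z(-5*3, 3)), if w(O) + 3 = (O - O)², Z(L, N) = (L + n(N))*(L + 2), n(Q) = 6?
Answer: -2437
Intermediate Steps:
Z(L, N) = (2 + L)*(6 + L) (Z(L, N) = (L + 6)*(L + 2) = (6 + L)*(2 + L) = (2 + L)*(6 + L))
w(O) = -3 (w(O) = -3 + (O - O)² = -3 + 0² = -3 + 0 = -3)
7311/w(Z(-5*3, 3)) = 7311/(-3) = 7311*(-⅓) = -2437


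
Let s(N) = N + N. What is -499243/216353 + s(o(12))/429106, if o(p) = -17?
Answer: -107117761380/46419185209 ≈ -2.3076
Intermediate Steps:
s(N) = 2*N
-499243/216353 + s(o(12))/429106 = -499243/216353 + (2*(-17))/429106 = -499243*1/216353 - 34*1/429106 = -499243/216353 - 17/214553 = -107117761380/46419185209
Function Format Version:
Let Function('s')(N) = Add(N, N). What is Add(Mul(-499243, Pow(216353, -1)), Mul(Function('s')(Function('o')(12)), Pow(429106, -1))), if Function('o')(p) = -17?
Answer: Rational(-107117761380, 46419185209) ≈ -2.3076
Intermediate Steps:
Function('s')(N) = Mul(2, N)
Add(Mul(-499243, Pow(216353, -1)), Mul(Function('s')(Function('o')(12)), Pow(429106, -1))) = Add(Mul(-499243, Pow(216353, -1)), Mul(Mul(2, -17), Pow(429106, -1))) = Add(Mul(-499243, Rational(1, 216353)), Mul(-34, Rational(1, 429106))) = Add(Rational(-499243, 216353), Rational(-17, 214553)) = Rational(-107117761380, 46419185209)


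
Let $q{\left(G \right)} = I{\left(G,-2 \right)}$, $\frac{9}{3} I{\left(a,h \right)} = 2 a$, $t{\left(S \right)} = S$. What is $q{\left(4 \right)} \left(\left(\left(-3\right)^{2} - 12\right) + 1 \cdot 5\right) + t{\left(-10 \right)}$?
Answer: $- \frac{14}{3} \approx -4.6667$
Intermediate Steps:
$I{\left(a,h \right)} = \frac{2 a}{3}$
$q{\left(G \right)} = \frac{2 G}{3}$
$q{\left(4 \right)} \left(\left(\left(-3\right)^{2} - 12\right) + 1 \cdot 5\right) + t{\left(-10 \right)} = \frac{2}{3} \cdot 4 \left(\left(\left(-3\right)^{2} - 12\right) + 1 \cdot 5\right) - 10 = \frac{8 \left(\left(9 - 12\right) + 5\right)}{3} - 10 = \frac{8 \left(-3 + 5\right)}{3} - 10 = \frac{8}{3} \cdot 2 - 10 = \frac{16}{3} - 10 = - \frac{14}{3}$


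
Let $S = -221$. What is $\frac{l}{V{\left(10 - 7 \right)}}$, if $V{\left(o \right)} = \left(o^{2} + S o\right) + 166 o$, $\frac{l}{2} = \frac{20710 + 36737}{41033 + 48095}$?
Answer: $- \frac{1473}{178256} \approx -0.0082634$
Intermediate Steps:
$l = \frac{4419}{3428}$ ($l = 2 \frac{20710 + 36737}{41033 + 48095} = 2 \cdot \frac{57447}{89128} = 2 \cdot 57447 \cdot \frac{1}{89128} = 2 \cdot \frac{4419}{6856} = \frac{4419}{3428} \approx 1.2891$)
$V{\left(o \right)} = o^{2} - 55 o$ ($V{\left(o \right)} = \left(o^{2} - 221 o\right) + 166 o = o^{2} - 55 o$)
$\frac{l}{V{\left(10 - 7 \right)}} = \frac{4419}{3428 \left(10 - 7\right) \left(-55 + \left(10 - 7\right)\right)} = \frac{4419}{3428 \cdot 3 \left(-55 + 3\right)} = \frac{4419}{3428 \cdot 3 \left(-52\right)} = \frac{4419}{3428 \left(-156\right)} = \frac{4419}{3428} \left(- \frac{1}{156}\right) = - \frac{1473}{178256}$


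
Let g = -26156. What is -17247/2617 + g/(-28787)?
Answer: -163561/28787 ≈ -5.6818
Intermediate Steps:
-17247/2617 + g/(-28787) = -17247/2617 - 26156/(-28787) = -17247*1/2617 - 26156*(-1/28787) = -17247/2617 + 26156/28787 = -163561/28787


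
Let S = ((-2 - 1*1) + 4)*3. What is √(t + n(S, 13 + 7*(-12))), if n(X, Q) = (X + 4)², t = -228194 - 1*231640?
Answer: I*√459785 ≈ 678.07*I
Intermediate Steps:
t = -459834 (t = -228194 - 231640 = -459834)
S = 3 (S = ((-2 - 1) + 4)*3 = (-3 + 4)*3 = 1*3 = 3)
n(X, Q) = (4 + X)²
√(t + n(S, 13 + 7*(-12))) = √(-459834 + (4 + 3)²) = √(-459834 + 7²) = √(-459834 + 49) = √(-459785) = I*√459785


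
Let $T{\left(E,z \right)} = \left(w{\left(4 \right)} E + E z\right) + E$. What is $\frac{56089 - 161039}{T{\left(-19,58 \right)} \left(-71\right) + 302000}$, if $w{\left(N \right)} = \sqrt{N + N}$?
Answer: $- \frac{40047975450}{145597132873} + \frac{283155100 \sqrt{2}}{145597132873} \approx -0.27231$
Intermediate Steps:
$w{\left(N \right)} = \sqrt{2} \sqrt{N}$ ($w{\left(N \right)} = \sqrt{2 N} = \sqrt{2} \sqrt{N}$)
$T{\left(E,z \right)} = E + E z + 2 E \sqrt{2}$ ($T{\left(E,z \right)} = \left(\sqrt{2} \sqrt{4} E + E z\right) + E = \left(\sqrt{2} \cdot 2 E + E z\right) + E = \left(2 \sqrt{2} E + E z\right) + E = \left(2 E \sqrt{2} + E z\right) + E = \left(E z + 2 E \sqrt{2}\right) + E = E + E z + 2 E \sqrt{2}$)
$\frac{56089 - 161039}{T{\left(-19,58 \right)} \left(-71\right) + 302000} = \frac{56089 - 161039}{- 19 \left(1 + 58 + 2 \sqrt{2}\right) \left(-71\right) + 302000} = - \frac{104950}{- 19 \left(59 + 2 \sqrt{2}\right) \left(-71\right) + 302000} = - \frac{104950}{\left(-1121 - 38 \sqrt{2}\right) \left(-71\right) + 302000} = - \frac{104950}{\left(79591 + 2698 \sqrt{2}\right) + 302000} = - \frac{104950}{381591 + 2698 \sqrt{2}}$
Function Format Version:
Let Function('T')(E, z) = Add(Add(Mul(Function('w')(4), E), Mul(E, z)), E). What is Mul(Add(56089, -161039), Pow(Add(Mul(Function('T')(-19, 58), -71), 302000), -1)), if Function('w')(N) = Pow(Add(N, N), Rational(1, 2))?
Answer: Add(Rational(-40047975450, 145597132873), Mul(Rational(283155100, 145597132873), Pow(2, Rational(1, 2)))) ≈ -0.27231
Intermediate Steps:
Function('w')(N) = Mul(Pow(2, Rational(1, 2)), Pow(N, Rational(1, 2))) (Function('w')(N) = Pow(Mul(2, N), Rational(1, 2)) = Mul(Pow(2, Rational(1, 2)), Pow(N, Rational(1, 2))))
Function('T')(E, z) = Add(E, Mul(E, z), Mul(2, E, Pow(2, Rational(1, 2)))) (Function('T')(E, z) = Add(Add(Mul(Mul(Pow(2, Rational(1, 2)), Pow(4, Rational(1, 2))), E), Mul(E, z)), E) = Add(Add(Mul(Mul(Pow(2, Rational(1, 2)), 2), E), Mul(E, z)), E) = Add(Add(Mul(Mul(2, Pow(2, Rational(1, 2))), E), Mul(E, z)), E) = Add(Add(Mul(2, E, Pow(2, Rational(1, 2))), Mul(E, z)), E) = Add(Add(Mul(E, z), Mul(2, E, Pow(2, Rational(1, 2)))), E) = Add(E, Mul(E, z), Mul(2, E, Pow(2, Rational(1, 2)))))
Mul(Add(56089, -161039), Pow(Add(Mul(Function('T')(-19, 58), -71), 302000), -1)) = Mul(Add(56089, -161039), Pow(Add(Mul(Mul(-19, Add(1, 58, Mul(2, Pow(2, Rational(1, 2))))), -71), 302000), -1)) = Mul(-104950, Pow(Add(Mul(Mul(-19, Add(59, Mul(2, Pow(2, Rational(1, 2))))), -71), 302000), -1)) = Mul(-104950, Pow(Add(Mul(Add(-1121, Mul(-38, Pow(2, Rational(1, 2)))), -71), 302000), -1)) = Mul(-104950, Pow(Add(Add(79591, Mul(2698, Pow(2, Rational(1, 2)))), 302000), -1)) = Mul(-104950, Pow(Add(381591, Mul(2698, Pow(2, Rational(1, 2)))), -1))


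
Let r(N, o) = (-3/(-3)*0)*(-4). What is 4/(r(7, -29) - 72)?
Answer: -1/18 ≈ -0.055556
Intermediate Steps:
r(N, o) = 0 (r(N, o) = (-3*(-⅓)*0)*(-4) = (1*0)*(-4) = 0*(-4) = 0)
4/(r(7, -29) - 72) = 4/(0 - 72) = 4/(-72) = 4*(-1/72) = -1/18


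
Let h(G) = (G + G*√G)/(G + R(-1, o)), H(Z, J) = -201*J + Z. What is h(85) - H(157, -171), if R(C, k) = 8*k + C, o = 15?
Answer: -414331/12 + 5*√85/12 ≈ -34524.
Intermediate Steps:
H(Z, J) = Z - 201*J
R(C, k) = C + 8*k
h(G) = (G + G^(3/2))/(119 + G) (h(G) = (G + G*√G)/(G + (-1 + 8*15)) = (G + G^(3/2))/(G + (-1 + 120)) = (G + G^(3/2))/(G + 119) = (G + G^(3/2))/(119 + G))
h(85) - H(157, -171) = (85 + 85^(3/2))/(119 + 85) - (157 - 201*(-171)) = (85 + 85*√85)/204 - (157 + 34371) = (85 + 85*√85)/204 - 1*34528 = (5/12 + 5*√85/12) - 34528 = -414331/12 + 5*√85/12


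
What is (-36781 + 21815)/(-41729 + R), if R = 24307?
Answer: 7483/8711 ≈ 0.85903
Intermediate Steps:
(-36781 + 21815)/(-41729 + R) = (-36781 + 21815)/(-41729 + 24307) = -14966/(-17422) = -14966*(-1/17422) = 7483/8711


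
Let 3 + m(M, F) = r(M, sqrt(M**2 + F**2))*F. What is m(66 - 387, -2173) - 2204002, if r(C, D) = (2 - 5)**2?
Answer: -2223562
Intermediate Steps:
r(C, D) = 9 (r(C, D) = (-3)**2 = 9)
m(M, F) = -3 + 9*F
m(66 - 387, -2173) - 2204002 = (-3 + 9*(-2173)) - 2204002 = (-3 - 19557) - 2204002 = -19560 - 2204002 = -2223562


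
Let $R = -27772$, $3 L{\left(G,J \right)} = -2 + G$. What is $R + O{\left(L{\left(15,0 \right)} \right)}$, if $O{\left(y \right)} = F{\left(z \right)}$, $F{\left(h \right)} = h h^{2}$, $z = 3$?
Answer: $-27745$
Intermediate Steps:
$L{\left(G,J \right)} = - \frac{2}{3} + \frac{G}{3}$ ($L{\left(G,J \right)} = \frac{-2 + G}{3} = - \frac{2}{3} + \frac{G}{3}$)
$F{\left(h \right)} = h^{3}$
$O{\left(y \right)} = 27$ ($O{\left(y \right)} = 3^{3} = 27$)
$R + O{\left(L{\left(15,0 \right)} \right)} = -27772 + 27 = -27745$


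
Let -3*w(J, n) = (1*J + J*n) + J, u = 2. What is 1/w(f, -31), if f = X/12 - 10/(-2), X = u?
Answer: 18/899 ≈ 0.020022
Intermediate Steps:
X = 2
f = 31/6 (f = 2/12 - 10/(-2) = 2*(1/12) - 10*(-½) = ⅙ + 5 = 31/6 ≈ 5.1667)
w(J, n) = -2*J/3 - J*n/3 (w(J, n) = -((1*J + J*n) + J)/3 = -((J + J*n) + J)/3 = -(2*J + J*n)/3 = -2*J/3 - J*n/3)
1/w(f, -31) = 1/(-⅓*31/6*(2 - 31)) = 1/(-⅓*31/6*(-29)) = 1/(899/18) = 18/899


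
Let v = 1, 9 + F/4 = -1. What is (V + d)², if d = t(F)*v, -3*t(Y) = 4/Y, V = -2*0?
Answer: 1/900 ≈ 0.0011111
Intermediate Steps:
F = -40 (F = -36 + 4*(-1) = -36 - 4 = -40)
V = 0
t(Y) = -4/(3*Y)
d = 1/30 (d = -4/3/(-40)*1 = -4/3*(-1/40)*1 = (1/30)*1 = 1/30 ≈ 0.033333)
(V + d)² = (0 + 1/30)² = (1/30)² = 1/900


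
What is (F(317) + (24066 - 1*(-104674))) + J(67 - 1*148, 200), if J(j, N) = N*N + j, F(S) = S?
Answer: 168976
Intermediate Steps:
J(j, N) = j + N**2 (J(j, N) = N**2 + j = j + N**2)
(F(317) + (24066 - 1*(-104674))) + J(67 - 1*148, 200) = (317 + (24066 - 1*(-104674))) + ((67 - 1*148) + 200**2) = (317 + (24066 + 104674)) + ((67 - 148) + 40000) = (317 + 128740) + (-81 + 40000) = 129057 + 39919 = 168976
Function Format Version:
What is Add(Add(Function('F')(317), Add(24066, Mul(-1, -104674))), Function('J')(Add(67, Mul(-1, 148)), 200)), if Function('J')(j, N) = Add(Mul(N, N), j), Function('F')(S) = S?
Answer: 168976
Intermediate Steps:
Function('J')(j, N) = Add(j, Pow(N, 2)) (Function('J')(j, N) = Add(Pow(N, 2), j) = Add(j, Pow(N, 2)))
Add(Add(Function('F')(317), Add(24066, Mul(-1, -104674))), Function('J')(Add(67, Mul(-1, 148)), 200)) = Add(Add(317, Add(24066, Mul(-1, -104674))), Add(Add(67, Mul(-1, 148)), Pow(200, 2))) = Add(Add(317, Add(24066, 104674)), Add(Add(67, -148), 40000)) = Add(Add(317, 128740), Add(-81, 40000)) = Add(129057, 39919) = 168976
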